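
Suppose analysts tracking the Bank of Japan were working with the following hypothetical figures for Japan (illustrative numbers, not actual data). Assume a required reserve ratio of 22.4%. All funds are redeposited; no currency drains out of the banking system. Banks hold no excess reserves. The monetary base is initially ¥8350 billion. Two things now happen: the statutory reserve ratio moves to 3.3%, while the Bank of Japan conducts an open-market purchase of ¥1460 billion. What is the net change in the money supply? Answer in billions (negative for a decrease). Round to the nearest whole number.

¥259996 billion

Before: m₁ = 1 / (0.224) ≈ 4.46429, MB₁ = 8350, so M₁ = 4.46429 × 8350 = 37276.8215 billion.
After: m₂ = 1 / (0.033) ≈ 30.30303, MB₂ = 8350 + 1460 = 9810, so M₂ = 30.30303 × 9810 = 297272.7243 billion.
ΔM = M₂ − M₁ = 297272.7243 − 37276.8215 = 259995.9028 billion.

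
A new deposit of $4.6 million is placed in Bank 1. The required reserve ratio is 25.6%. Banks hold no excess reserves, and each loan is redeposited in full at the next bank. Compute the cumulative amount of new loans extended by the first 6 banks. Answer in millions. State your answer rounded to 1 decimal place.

Bank i lends (1 − rr)^i of the original deposit: Bank 1 lends 4.6·0.7440 = 3.4224, Bank 2 lends 4.6·0.7440² ≈ 2.5463, and so on.
Summing a geometric series: total = 4.6·[0.7440·(1 − 0.7440^6) / (1 − 0.7440)] ≈ 11.1013 million.

$11.1 million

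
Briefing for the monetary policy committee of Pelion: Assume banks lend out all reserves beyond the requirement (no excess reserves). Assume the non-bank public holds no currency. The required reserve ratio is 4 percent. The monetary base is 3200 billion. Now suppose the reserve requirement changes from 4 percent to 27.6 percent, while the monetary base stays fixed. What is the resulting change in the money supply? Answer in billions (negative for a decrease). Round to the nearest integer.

-68406 billion

Initially m₁ = 1 / (0.04) = 25, so M₁ = 25 × 3200 = 80000 billion.
After the change m₂ = 1 / (0.276) ≈ 3.62319, so M₂ = 3.62319 × 3200 = 11594.208 billion.
ΔM = M₂ − M₁ = 11594.208 − 80000 = -68405.792 billion.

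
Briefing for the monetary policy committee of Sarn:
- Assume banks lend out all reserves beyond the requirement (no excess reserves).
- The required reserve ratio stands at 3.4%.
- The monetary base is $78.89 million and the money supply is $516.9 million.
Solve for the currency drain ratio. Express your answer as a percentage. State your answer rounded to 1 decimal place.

Using m = M/MB = 516.9/78.89 ≈ 6.552161. From m = (1 + c)/(c + rr + e), rearranging gives 1 + c = m·(c + rr + e), so c·(1 − m) = m·(rr + e) − 1.
Hence c = [m·(rr + e) − 1]/(1 − m) = [6.552161 × (0.034 + 0) − 1] / (1 − 6.552161) ≈ 0.139986.

14.0%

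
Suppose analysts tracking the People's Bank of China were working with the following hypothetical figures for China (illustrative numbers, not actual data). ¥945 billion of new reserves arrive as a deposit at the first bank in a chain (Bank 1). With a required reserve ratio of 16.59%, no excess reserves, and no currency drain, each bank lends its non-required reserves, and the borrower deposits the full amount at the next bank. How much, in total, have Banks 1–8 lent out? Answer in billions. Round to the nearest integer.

Bank i lends (1 − rr)^i of the original deposit: Bank 1 lends 945·0.8341 = 788.2245, Bank 2 lends 945·0.8341² ≈ 657.4581, and so on.
Summing a geometric series: total = 945·[0.8341·(1 − 0.8341^8) / (1 − 0.8341)] ≈ 3638.0658 billion.

¥3638 billion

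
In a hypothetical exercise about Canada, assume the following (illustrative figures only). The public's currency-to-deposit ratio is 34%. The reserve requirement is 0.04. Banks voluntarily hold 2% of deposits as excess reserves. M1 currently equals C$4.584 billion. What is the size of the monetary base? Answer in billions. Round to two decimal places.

The money multiplier is m = (1 + c) / (rr + e + c) = (1 + 0.34) / (0.04 + 0.02 + 0.34) = 3.35.
MB = M / m = 4.584 / 3.35 ≈ 1.3684 billion.

C$1.37 billion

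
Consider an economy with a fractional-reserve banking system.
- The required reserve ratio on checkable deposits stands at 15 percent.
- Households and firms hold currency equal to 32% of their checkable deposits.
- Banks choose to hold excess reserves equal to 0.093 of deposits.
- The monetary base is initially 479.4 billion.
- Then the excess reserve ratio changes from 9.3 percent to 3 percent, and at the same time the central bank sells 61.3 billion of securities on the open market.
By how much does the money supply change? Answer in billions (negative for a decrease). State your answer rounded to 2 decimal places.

Before: m₁ = (1 + 0.32) / (0.15 + 0.093 + 0.32) ≈ 2.344583, MB₁ = 479.4, so M₁ = 2.344583 × 479.4 ≈ 1123.9931 billion.
After: m₂ = (1 + 0.32) / (0.15 + 0.03 + 0.32) = 2.64, MB₂ = 479.4 − 61.3 = 418.1, so M₂ = 2.64 × 418.1 = 1103.784 billion.
ΔM = M₂ − M₁ = 1103.784 − 1123.9931 = -20.2091 billion.

-20.21 billion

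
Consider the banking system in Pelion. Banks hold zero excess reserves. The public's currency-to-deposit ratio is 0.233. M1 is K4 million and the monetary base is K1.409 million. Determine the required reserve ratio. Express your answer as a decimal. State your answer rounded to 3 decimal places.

Using m = M/MB = 4/1.409 ≈ 2.838893. Since m = (1 + c)/(c + rr + e), the denominator satisfies c + rr + e = (1 + c)/m = (1 + 0.233) / 2.838893 ≈ 0.434324.
With c = 0.233 and e = 0, the required reserve ratio is 0.434324 − 0.233 − 0 = 0.201324.

0.201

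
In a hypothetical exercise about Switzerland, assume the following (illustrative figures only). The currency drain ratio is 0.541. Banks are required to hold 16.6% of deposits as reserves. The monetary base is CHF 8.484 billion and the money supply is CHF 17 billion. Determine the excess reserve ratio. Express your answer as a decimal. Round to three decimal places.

Using m = M/MB = 17/8.484 ≈ 2.003772. Since m = (1 + c)/(c + rr + e), the denominator satisfies c + rr + e = (1 + c)/m = (1 + 0.541) / 2.003772 ≈ 0.769050.
With c = 0.541 and rr = 0.166, the excess reserve ratio is 0.769050 − 0.541 − 0.166 = 0.06205.

0.062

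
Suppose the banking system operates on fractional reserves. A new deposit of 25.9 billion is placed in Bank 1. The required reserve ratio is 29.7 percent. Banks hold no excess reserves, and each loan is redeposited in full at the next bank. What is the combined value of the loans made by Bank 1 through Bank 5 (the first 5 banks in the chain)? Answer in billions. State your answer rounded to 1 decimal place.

50.8 billion

Bank i lends (1 − rr)^i of the original deposit: Bank 1 lends 25.9·0.7030 = 18.2077, Bank 2 lends 25.9·0.7030² ≈ 12.8000, and so on.
Summing a geometric series: total = 25.9·[0.7030·(1 − 0.7030^5) / (1 − 0.7030)] ≈ 50.7791 billion.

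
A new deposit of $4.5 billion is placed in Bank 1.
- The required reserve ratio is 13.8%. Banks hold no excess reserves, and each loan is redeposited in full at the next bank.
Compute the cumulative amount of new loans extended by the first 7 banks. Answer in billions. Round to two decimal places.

$18.17 billion

Bank i lends (1 − rr)^i of the original deposit: Bank 1 lends 4.5·0.8620 = 3.8790, Bank 2 lends 4.5·0.8620² ≈ 3.3437, and so on.
Summing a geometric series: total = 4.5·[0.8620·(1 − 0.8620^7) / (1 − 0.8620)] ≈ 18.1686 billion.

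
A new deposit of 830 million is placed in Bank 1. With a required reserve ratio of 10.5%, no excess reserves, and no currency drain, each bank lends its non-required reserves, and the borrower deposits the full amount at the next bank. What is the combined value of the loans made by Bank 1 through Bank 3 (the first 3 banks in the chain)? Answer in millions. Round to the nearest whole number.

2003 million

Bank i lends (1 − rr)^i of the original deposit: Bank 1 lends 830·0.8950 = 742.8500, Bank 2 lends 830·0.8950² ≈ 664.8508, and so on.
Summing a geometric series: total = 830·[0.8950·(1 − 0.8950^3) / (1 − 0.8950)] ≈ 2002.7422 million.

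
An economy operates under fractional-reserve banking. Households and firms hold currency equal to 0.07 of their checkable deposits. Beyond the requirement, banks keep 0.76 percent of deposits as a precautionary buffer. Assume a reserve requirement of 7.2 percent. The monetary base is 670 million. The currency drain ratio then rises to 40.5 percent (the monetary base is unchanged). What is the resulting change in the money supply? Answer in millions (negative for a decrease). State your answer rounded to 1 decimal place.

-2849.6 million

Initially m₁ = (1 + 0.07) / (0.072 + 0.0076 + 0.07) ≈ 7.15241, so M₁ = 7.15241 × 670 = 4792.1147 million.
After the change m₂ = (1 + 0.405) / (0.072 + 0.0076 + 0.405) ≈ 2.89930, so M₂ = 2.89930 × 670 = 1942.531 million.
ΔM = M₂ − M₁ = 1942.531 − 4792.1147 = -2849.5837 million.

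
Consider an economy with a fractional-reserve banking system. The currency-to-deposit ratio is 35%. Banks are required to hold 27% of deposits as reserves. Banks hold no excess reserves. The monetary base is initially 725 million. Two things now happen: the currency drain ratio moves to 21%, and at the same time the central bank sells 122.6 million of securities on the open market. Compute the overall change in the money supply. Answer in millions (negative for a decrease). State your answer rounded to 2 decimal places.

-60.08 million

Before: m₁ = (1 + 0.35) / (0.27 + 0.35) ≈ 2.177419, MB₁ = 725, so M₁ = 2.177419 × 725 ≈ 1578.6288 million.
After: m₂ = (1 + 0.21) / (0.27 + 0.21) ≈ 2.520833, MB₂ = 725 − 122.6 = 602.4, so M₂ = 2.520833 × 602.4 ≈ 1518.5498 million.
ΔM = M₂ − M₁ = 1518.5498 − 1578.6288 = -60.079 million.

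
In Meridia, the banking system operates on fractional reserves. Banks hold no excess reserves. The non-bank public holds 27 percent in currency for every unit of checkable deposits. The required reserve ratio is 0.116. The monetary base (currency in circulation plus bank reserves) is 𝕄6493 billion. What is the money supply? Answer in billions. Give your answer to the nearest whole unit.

𝕄21363 billion

The money multiplier is m = (1 + c) / (rr + c) = (1 + 0.27) / (0.116 + 0.27) ≈ 3.29016.
So M = m × MB = 3.29016 × 6493 ≈ 21363.0089 billion.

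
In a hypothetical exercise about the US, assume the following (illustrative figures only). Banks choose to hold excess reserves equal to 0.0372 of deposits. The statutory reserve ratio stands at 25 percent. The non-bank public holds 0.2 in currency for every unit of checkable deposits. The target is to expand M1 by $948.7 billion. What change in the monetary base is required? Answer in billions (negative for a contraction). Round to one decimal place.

$385.2 billion

The money multiplier is m = (1 + c) / (rr + e + c) = (1 + 0.2) / (0.25 + 0.0372 + 0.2) ≈ 2.46305.
ΔMB = ΔM / m = (+948.7) / 2.46305 ≈ 385.1729 billion.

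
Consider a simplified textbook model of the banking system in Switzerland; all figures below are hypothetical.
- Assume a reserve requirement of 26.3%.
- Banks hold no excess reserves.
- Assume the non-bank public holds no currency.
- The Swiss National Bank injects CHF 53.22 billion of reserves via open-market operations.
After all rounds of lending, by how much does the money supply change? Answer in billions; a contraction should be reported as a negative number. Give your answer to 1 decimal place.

CHF 202.4 billion

The simple money multiplier is m = 1/rr = 1/0.263 ≈ 3.8023.
An open-market purchase increases the monetary base by 53.22 billion, so ΔM = m × ΔMB = 3.8023 × 53.22 ≈ 202.3584 billion.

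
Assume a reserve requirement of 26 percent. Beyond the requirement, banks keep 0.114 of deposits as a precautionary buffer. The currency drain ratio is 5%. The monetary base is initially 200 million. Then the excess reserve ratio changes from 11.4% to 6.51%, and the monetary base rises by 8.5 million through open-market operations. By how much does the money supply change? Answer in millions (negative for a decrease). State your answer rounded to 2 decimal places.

88.36 million

Before: m₁ = (1 + 0.05) / (0.26 + 0.114 + 0.05) ≈ 2.476415, MB₁ = 200, so M₁ = 2.476415 × 200 = 495.283 million.
After: m₂ = (1 + 0.05) / (0.26 + 0.0651 + 0.05) ≈ 2.799254, MB₂ = 200 + 8.5 = 208.5, so M₂ = 2.799254 × 208.5 ≈ 583.6445 million.
ΔM = M₂ − M₁ = 583.6445 − 495.283 = 88.3615 million.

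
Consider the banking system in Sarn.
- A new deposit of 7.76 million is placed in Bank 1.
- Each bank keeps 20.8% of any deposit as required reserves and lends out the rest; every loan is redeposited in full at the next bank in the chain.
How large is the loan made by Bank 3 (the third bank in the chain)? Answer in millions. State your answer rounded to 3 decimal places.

3.855 million

Each bank lends a fraction (1 − rr) = 0.7920 of the deposit it receives, so Bank 3 receives 7.76·0.7920^2 and lends 7.76·0.7920^3 ≈ 3.8551 million.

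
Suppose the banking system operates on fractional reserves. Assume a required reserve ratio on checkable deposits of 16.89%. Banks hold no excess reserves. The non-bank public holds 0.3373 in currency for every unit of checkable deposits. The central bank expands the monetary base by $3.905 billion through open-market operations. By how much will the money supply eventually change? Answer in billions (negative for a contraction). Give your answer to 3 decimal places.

$10.316 billion

The money multiplier is m = (1 + c) / (rr + c) = (1 + 0.3373) / (0.1689 + 0.3373) ≈ 2.64184.
The purchase adds 3.905 billion of base, so ΔM = m × ΔMB = 2.64184 × (+3.905) ≈ 10.3164 billion.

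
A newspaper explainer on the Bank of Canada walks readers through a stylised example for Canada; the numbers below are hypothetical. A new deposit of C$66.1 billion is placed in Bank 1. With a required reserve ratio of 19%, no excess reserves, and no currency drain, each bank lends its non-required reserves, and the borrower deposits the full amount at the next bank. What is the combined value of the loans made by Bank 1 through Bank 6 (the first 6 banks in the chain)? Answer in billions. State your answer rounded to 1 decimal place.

C$202.2 billion

Bank i lends (1 − rr)^i of the original deposit: Bank 1 lends 66.1·0.8100 = 53.5410, Bank 2 lends 66.1·0.8100² ≈ 43.3682, and so on.
Summing a geometric series: total = 66.1·[0.8100·(1 − 0.8100^6) / (1 − 0.8100)] ≈ 202.2076 billion.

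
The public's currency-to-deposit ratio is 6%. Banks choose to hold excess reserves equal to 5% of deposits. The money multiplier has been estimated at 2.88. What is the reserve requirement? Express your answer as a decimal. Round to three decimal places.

Using m = 2.88. Since m = (1 + c)/(c + rr + e), the denominator satisfies c + rr + e = (1 + c)/m = (1 + 0.06) / 2.88 ≈ 0.368056.
With c = 0.06 and e = 0.05, the reserve requirement is 0.368056 − 0.06 − 0.05 = 0.258056.

0.258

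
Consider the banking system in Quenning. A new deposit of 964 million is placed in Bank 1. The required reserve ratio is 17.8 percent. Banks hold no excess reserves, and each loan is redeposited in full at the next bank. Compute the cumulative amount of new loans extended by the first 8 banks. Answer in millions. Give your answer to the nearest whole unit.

Bank i lends (1 − rr)^i of the original deposit: Bank 1 lends 964·0.8220 = 792.4080, Bank 2 lends 964·0.8220² ≈ 651.3594, and so on.
Summing a geometric series: total = 964·[0.8220·(1 − 0.8220^8) / (1 − 0.8220)] ≈ 3523.8256 million.

3524 million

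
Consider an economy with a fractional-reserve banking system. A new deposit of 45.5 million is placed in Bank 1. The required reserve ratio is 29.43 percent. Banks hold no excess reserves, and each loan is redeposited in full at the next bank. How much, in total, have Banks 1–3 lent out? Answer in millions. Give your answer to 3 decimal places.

70.760 million

Bank i lends (1 − rr)^i of the original deposit: Bank 1 lends 45.5·0.7057 ≈ 32.1093, Bank 2 lends 45.5·0.7057² ≈ 22.6596, and so on.
Summing a geometric series: total = 45.5·[0.7057·(1 − 0.7057^3) / (1 − 0.7057)] ≈ 70.7598 million.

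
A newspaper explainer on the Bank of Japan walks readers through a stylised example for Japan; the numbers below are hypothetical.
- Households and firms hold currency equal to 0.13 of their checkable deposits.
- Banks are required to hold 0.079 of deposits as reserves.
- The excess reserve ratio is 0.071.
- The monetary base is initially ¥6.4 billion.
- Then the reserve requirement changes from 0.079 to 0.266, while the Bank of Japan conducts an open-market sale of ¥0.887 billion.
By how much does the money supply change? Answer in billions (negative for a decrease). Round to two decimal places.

Before: m₁ = (1 + 0.13) / (0.079 + 0.071 + 0.13) ≈ 4.0357, MB₁ = 6.4, so M₁ = 4.0357 × 6.4 ≈ 25.8285 billion.
After: m₂ = (1 + 0.13) / (0.266 + 0.071 + 0.13) ≈ 2.4197, MB₂ = 6.4 − 0.887 = 5.513, so M₂ = 2.4197 × 5.513 ≈ 13.3398 billion.
ΔM = M₂ − M₁ = 13.3398 − 25.8285 = -12.4887 billion.

-12.49 billion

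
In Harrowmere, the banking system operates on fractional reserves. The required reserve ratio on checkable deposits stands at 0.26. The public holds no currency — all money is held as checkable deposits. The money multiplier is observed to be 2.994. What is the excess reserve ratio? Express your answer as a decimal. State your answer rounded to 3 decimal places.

0.074

Using m = 2.994. Since m = (1 + c)/(c + rr + e), the denominator satisfies c + rr + e = (1 + c)/m = (1 + 0) / 2.994 ≈ 0.334001.
With c = 0 and rr = 0.26, the excess reserve ratio is 0.334001 − 0 − 0.26 = 0.074001.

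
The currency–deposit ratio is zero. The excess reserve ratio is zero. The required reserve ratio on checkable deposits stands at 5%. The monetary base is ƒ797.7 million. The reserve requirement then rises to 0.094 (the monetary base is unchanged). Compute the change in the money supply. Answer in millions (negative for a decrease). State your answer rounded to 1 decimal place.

-7467.8 million

Initially m₁ = 1 / (0.05) = 20, so M₁ = 20 × 797.7 = 15954 million.
After the change m₂ = 1 / (0.094) ≈ 10.63830, so M₂ = 10.63830 × 797.7 ≈ 8486.1719 million.
ΔM = M₂ − M₁ = 8486.1719 − 15954 = -7467.8281 million.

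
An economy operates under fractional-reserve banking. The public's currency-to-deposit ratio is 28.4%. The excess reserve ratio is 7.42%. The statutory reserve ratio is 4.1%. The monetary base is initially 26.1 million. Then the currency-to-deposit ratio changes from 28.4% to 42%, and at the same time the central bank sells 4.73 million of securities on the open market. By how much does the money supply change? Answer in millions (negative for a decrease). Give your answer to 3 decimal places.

Before: m₁ = (1 + 0.284) / (0.041 + 0.0742 + 0.284) ≈ 3.216433, MB₁ = 26.1, so M₁ = 3.216433 × 26.1 ≈ 83.9489 million.
After: m₂ = (1 + 0.42) / (0.041 + 0.0742 + 0.42) ≈ 2.653214, MB₂ = 26.1 − 4.73 = 21.37, so M₂ = 2.653214 × 21.37 ≈ 56.6992 million.
ΔM = M₂ − M₁ = 56.6992 − 83.9489 = -27.2497 million.

-27.250 million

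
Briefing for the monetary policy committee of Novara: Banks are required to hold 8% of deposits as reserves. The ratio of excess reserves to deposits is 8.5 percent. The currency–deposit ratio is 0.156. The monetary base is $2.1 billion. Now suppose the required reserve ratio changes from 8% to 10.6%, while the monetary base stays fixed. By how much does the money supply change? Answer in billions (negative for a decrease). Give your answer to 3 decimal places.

-0.567 billion

Initially m₁ = (1 + 0.156) / (0.08 + 0.085 + 0.156) ≈ 3.60125, so M₁ = 3.60125 × 2.1 ≈ 7.5626 billion.
After the change m₂ = (1 + 0.156) / (0.106 + 0.085 + 0.156) ≈ 3.33141, so M₂ = 3.33141 × 2.1 ≈ 6.996 billion.
ΔM = M₂ − M₁ = 6.996 − 7.5626 = -0.5666 billion.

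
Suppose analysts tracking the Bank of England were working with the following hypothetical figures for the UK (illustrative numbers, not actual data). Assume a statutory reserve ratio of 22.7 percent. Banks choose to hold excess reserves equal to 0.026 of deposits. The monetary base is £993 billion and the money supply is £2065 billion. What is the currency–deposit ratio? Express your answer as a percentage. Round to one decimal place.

43.9%

Using m = M/MB = 2065/993 ≈ 2.079557. From m = (1 + c)/(c + rr + e), rearranging gives 1 + c = m·(c + rr + e), so c·(1 − m) = m·(rr + e) − 1.
Hence c = [m·(rr + e) − 1]/(1 − m) = [2.079557 × (0.227 + 0.026) − 1] / (1 − 2.079557) ≈ 0.438950.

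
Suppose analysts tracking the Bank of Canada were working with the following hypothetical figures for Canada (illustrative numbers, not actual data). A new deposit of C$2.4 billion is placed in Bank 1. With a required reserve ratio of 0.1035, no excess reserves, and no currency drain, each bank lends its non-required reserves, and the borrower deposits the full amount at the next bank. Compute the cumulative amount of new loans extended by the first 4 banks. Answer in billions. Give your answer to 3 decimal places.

C$7.360 billion

Bank i lends (1 − rr)^i of the original deposit: Bank 1 lends 2.4·0.8965 = 2.1516, Bank 2 lends 2.4·0.8965² ≈ 1.9289, and so on.
Summing a geometric series: total = 2.4·[0.8965·(1 − 0.8965^4) / (1 − 0.8965)] ≈ 7.3601 billion.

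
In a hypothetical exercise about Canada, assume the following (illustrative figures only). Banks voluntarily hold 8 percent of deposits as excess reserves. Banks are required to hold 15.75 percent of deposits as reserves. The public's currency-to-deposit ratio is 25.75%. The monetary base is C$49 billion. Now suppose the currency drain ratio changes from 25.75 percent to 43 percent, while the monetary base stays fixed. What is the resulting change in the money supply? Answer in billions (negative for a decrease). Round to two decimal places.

-19.51 billion

Initially m₁ = (1 + 0.2575) / (0.1575 + 0.08 + 0.2575) ≈ 2.54040, so M₁ = 2.54040 × 49 = 124.4796 billion.
After the change m₂ = (1 + 0.43) / (0.1575 + 0.08 + 0.43) ≈ 2.14232, so M₂ = 2.14232 × 49 ≈ 104.9737 billion.
ΔM = M₂ − M₁ = 104.9737 − 124.4796 = -19.5059 billion.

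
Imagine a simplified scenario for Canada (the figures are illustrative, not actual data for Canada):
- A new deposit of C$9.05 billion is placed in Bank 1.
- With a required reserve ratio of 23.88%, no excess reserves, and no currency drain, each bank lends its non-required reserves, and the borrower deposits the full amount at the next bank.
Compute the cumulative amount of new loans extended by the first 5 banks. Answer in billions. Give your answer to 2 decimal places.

Bank i lends (1 − rr)^i of the original deposit: Bank 1 lends 9.05·0.7612 ≈ 6.8889, Bank 2 lends 9.05·0.7612² ≈ 5.2438, and so on.
Summing a geometric series: total = 9.05·[0.7612·(1 − 0.7612^5) / (1 − 0.7612)] ≈ 21.4755 billion.

C$21.48 billion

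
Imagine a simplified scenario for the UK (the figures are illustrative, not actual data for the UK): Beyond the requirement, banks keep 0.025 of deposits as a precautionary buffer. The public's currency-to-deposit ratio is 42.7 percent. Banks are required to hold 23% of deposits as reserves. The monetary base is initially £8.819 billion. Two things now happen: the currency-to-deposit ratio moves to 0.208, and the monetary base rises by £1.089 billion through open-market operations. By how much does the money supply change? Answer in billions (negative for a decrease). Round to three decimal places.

£7.398 billion

Before: m₁ = (1 + 0.427) / (0.23 + 0.025 + 0.427) ≈ 2.09238, MB₁ = 8.819, so M₁ = 2.09238 × 8.819 ≈ 18.4527 billion.
After: m₂ = (1 + 0.208) / (0.23 + 0.025 + 0.208) ≈ 2.60907, MB₂ = 8.819 + 1.089 = 9.908, so M₂ = 2.60907 × 9.908 ≈ 25.8507 billion.
ΔM = M₂ − M₁ = 25.8507 − 18.4527 = 7.398 billion.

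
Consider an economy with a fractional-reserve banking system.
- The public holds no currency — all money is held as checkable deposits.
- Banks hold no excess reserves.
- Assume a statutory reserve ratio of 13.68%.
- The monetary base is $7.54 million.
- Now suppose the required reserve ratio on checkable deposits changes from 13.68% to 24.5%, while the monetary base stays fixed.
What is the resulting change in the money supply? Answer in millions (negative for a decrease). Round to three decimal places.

Initially m₁ = 1 / (0.1368) ≈ 7.30994, so M₁ = 7.30994 × 7.54 ≈ 55.1169 million.
After the change m₂ = 1 / (0.245) ≈ 4.08163, so M₂ = 4.08163 × 7.54 ≈ 30.7755 million.
ΔM = M₂ − M₁ = 30.7755 − 55.1169 = -24.3414 million.

-24.341 million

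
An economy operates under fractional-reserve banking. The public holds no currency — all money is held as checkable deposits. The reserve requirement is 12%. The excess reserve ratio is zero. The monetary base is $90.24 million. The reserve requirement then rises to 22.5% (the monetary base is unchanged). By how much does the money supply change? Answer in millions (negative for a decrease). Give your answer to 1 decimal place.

Initially m₁ = 1 / (0.12) ≈ 8.3333, so M₁ = 8.3333 × 90.24 ≈ 751.997 million.
After the change m₂ = 1 / (0.225) ≈ 4.4444, so M₂ = 4.4444 × 90.24 ≈ 401.0627 million.
ΔM = M₂ − M₁ = 401.0627 − 751.997 = -350.9343 million.

-350.9 million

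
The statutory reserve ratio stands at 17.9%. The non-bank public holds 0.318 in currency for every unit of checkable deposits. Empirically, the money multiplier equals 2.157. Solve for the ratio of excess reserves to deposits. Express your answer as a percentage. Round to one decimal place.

Using m = 2.157. Since m = (1 + c)/(c + rr + e), the denominator satisfies c + rr + e = (1 + c)/m = (1 + 0.318) / 2.157 ≈ 0.611034.
With c = 0.318 and rr = 0.179, the ratio of excess reserves to deposits is 0.611034 − 0.318 − 0.179 = 0.114034.

11.4%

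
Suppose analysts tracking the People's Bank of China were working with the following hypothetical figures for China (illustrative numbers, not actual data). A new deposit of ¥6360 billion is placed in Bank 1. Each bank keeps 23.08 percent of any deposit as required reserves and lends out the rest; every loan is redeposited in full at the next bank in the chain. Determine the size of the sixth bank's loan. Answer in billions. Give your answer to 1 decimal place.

¥1317.3 billion

Each bank lends a fraction (1 − rr) = 0.7692 of the deposit it receives, so Bank 6 receives 6360·0.7692^5 and lends 6360·0.7692^6 ≈ 1317.3245 billion.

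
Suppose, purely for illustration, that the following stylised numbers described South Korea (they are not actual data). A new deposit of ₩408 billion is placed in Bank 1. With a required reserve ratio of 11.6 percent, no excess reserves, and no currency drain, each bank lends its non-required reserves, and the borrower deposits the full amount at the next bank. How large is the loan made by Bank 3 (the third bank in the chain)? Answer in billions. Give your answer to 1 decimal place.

₩281.8 billion

Each bank lends a fraction (1 − rr) = 0.8840 of the deposit it receives, so Bank 3 receives 408·0.8840^2 and lends 408·0.8840^3 ≈ 281.8493 billion.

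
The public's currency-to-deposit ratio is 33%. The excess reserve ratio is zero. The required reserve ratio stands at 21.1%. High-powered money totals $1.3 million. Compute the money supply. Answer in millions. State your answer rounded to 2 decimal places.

$3.20 million

The money multiplier is m = (1 + c) / (rr + c) = (1 + 0.33) / (0.211 + 0.33) ≈ 2.4584.
So M = m × MB = 2.4584 × 1.3 ≈ 3.1959 million.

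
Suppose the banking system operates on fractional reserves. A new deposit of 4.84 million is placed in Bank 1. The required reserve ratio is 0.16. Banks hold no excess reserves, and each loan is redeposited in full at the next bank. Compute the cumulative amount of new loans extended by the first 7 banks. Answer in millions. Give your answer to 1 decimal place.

17.9 million

Bank i lends (1 − rr)^i of the original deposit: Bank 1 lends 4.84·0.8400 = 4.0656, Bank 2 lends 4.84·0.8400² ≈ 3.4151, and so on.
Summing a geometric series: total = 4.84·[0.8400·(1 − 0.8400^7) / (1 − 0.8400)] ≈ 17.9118 million.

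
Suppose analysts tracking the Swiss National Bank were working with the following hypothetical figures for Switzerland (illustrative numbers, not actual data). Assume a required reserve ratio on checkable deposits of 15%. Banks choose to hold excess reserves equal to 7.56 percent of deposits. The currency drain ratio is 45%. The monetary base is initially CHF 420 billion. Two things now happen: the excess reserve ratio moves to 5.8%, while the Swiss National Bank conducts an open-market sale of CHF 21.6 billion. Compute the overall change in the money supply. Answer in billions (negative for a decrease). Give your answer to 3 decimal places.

Before: m₁ = (1 + 0.45) / (0.15 + 0.0756 + 0.45) ≈ 2.1462404, MB₁ = 420, so M₁ = 2.1462404 × 420 ≈ 901.421 billion.
After: m₂ = (1 + 0.45) / (0.15 + 0.058 + 0.45) ≈ 2.2036474, MB₂ = 420 − 21.6 = 398.4, so M₂ = 2.2036474 × 398.4 ≈ 877.9331 billion.
ΔM = M₂ − M₁ = 877.9331 − 901.421 = -23.4879 billion.

-23.488 billion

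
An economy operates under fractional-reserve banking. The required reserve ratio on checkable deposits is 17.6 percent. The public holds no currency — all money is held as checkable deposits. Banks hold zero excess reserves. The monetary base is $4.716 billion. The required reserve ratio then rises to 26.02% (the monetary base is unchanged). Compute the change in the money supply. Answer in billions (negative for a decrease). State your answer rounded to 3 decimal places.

-8.671 billion

Initially m₁ = 1 / (0.176) ≈ 5.68182, so M₁ = 5.68182 × 4.716 ≈ 26.7955 billion.
After the change m₂ = 1 / (0.2602) ≈ 3.84320, so M₂ = 3.84320 × 4.716 ≈ 18.1245 billion.
ΔM = M₂ − M₁ = 18.1245 − 26.7955 = -8.671 billion.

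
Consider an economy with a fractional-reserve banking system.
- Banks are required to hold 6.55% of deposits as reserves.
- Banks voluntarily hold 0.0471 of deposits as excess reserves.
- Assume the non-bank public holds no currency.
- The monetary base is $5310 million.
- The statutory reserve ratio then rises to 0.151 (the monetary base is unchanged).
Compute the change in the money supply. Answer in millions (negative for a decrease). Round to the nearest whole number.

-20353 million

Initially m₁ = 1 / (0.0655 + 0.0471) ≈ 8.88099, so M₁ = 8.88099 × 5310 = 47158.0569 million.
After the change m₂ = 1 / (0.151 + 0.0471) ≈ 5.04796, so M₂ = 5.04796 × 5310 = 26804.6676 million.
ΔM = M₂ − M₁ = 26804.6676 − 47158.0569 = -20353.3893 million.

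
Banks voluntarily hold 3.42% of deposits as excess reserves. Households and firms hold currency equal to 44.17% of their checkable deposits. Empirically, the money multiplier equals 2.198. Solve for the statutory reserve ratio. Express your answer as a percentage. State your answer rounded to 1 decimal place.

Using m = 2.198. Since m = (1 + c)/(c + rr + e), the denominator satisfies c + rr + e = (1 + c)/m = (1 + 0.4417) / 2.198 ≈ 0.655914.
With c = 0.4417 and e = 0.0342, the statutory reserve ratio is 0.655914 − 0.4417 − 0.0342 = 0.180014.

18.0%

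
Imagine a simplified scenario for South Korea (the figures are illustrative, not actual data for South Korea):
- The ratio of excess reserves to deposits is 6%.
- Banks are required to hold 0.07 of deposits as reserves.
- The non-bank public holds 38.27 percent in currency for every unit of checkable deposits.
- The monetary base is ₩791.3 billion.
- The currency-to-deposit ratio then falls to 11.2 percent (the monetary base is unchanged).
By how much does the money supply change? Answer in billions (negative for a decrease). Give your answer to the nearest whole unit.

₩1502 billion

Initially m₁ = (1 + 0.3827) / (0.07 + 0.06 + 0.3827) ≈ 2.6969, so M₁ = 2.6969 × 791.3 ≈ 2134.057 billion.
After the change m₂ = (1 + 0.112) / (0.07 + 0.06 + 0.112) ≈ 4.5950, so M₂ = 4.5950 × 791.3 = 3636.0235 billion.
ΔM = M₂ − M₁ = 3636.0235 − 2134.057 = 1501.9665 billion.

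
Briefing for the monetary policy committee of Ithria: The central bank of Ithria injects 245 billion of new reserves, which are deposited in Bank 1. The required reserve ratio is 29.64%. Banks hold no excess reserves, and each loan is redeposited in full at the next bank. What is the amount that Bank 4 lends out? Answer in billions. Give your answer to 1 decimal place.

Each bank lends a fraction (1 − rr) = 0.7036 of the deposit it receives, so Bank 4 receives 245·0.7036^3 and lends 245·0.7036^4 ≈ 60.0440 billion.

60.0 billion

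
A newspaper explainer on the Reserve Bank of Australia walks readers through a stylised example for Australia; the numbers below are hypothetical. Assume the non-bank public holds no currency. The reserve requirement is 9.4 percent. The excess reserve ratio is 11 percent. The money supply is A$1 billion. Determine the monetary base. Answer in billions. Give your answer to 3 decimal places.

The money multiplier is m = 1 / (rr + e) = 1 / (0.094 + 0.11) ≈ 4.9020.
MB = M / m = 1 / 4.9020 ≈ 0.204 billion.

A$0.204 billion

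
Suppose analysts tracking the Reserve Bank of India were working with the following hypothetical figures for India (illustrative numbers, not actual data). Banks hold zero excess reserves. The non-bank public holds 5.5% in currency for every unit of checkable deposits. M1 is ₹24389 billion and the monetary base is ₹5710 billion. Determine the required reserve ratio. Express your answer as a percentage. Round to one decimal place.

Using m = M/MB = 24389/5710 ≈ 4.271278. Since m = (1 + c)/(c + rr + e), the denominator satisfies c + rr + e = (1 + c)/m = (1 + 0.055) / 4.271278 ≈ 0.246999.
With c = 0.055 and e = 0, the required reserve ratio is 0.246999 − 0.055 − 0 = 0.191999.

19.2%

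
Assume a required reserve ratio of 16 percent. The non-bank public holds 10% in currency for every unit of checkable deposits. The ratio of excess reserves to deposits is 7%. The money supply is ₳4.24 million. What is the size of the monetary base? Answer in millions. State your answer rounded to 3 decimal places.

The money multiplier is m = (1 + c) / (rr + e + c) = (1 + 0.1) / (0.16 + 0.07 + 0.1) ≈ 3.33333.
MB = M / m = 4.24 / 3.33333 ≈ 1.272 million.

₳1.272 million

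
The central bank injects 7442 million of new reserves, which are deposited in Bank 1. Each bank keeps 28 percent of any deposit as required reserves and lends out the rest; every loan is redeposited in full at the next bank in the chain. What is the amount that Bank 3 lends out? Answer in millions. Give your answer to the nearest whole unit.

Each bank lends a fraction (1 − rr) = 0.7200 of the deposit it receives, so Bank 3 receives 7442·0.7200^2 and lends 7442·0.7200^3 ≈ 2777.7116 million.

2778 million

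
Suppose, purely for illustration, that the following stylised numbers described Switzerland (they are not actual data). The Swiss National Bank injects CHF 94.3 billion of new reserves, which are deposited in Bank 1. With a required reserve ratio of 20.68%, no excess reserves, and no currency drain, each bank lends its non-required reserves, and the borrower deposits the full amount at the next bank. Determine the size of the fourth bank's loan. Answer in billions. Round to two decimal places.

Each bank lends a fraction (1 − rr) = 0.7932 of the deposit it receives, so Bank 4 receives 94.3·0.7932^3 and lends 94.3·0.7932^4 ≈ 37.3287 billion.

CHF 37.33 billion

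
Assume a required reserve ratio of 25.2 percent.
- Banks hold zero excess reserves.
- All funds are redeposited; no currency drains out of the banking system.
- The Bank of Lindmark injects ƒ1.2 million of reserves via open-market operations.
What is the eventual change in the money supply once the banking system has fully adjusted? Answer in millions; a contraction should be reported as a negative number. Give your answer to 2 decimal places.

The simple money multiplier is m = 1/rr = 1/0.252 ≈ 3.9683.
An open-market purchase increases the monetary base by 1.2 million, so ΔM = m × ΔMB = 3.9683 × 1.2 ≈ 4.762 million.

ƒ4.76 million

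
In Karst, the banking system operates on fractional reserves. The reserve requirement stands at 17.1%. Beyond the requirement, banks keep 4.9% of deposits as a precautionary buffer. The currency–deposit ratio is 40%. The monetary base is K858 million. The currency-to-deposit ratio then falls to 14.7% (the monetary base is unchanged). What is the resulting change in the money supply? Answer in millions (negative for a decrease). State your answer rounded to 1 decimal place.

K744.1 million

Initially m₁ = (1 + 0.4) / (0.171 + 0.049 + 0.4) ≈ 2.25806, so M₁ = 2.25806 × 858 ≈ 1937.4155 million.
After the change m₂ = (1 + 0.147) / (0.171 + 0.049 + 0.147) ≈ 3.12534, so M₂ = 3.12534 × 858 ≈ 2681.5417 million.
ΔM = M₂ − M₁ = 2681.5417 − 1937.4155 = 744.1262 million.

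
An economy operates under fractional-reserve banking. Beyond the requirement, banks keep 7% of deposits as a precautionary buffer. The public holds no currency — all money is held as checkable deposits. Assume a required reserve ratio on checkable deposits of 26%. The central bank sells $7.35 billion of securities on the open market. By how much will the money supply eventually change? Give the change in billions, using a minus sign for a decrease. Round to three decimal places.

The money multiplier is m = 1 / (rr + e) = 1 / (0.26 + 0.07) ≈ 3.03030.
The sale removes 7.35 billion of base, so ΔM = m × ΔMB = 3.03030 × (−7.35) ≈ -22.2727 billion.

-22.273 billion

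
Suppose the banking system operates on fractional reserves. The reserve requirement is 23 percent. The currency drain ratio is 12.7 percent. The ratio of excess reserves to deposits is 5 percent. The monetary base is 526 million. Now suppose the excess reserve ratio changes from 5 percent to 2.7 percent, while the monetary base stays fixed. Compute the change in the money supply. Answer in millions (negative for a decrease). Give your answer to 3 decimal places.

Initially m₁ = (1 + 0.127) / (0.23 + 0.05 + 0.127) ≈ 2.7690418, so M₁ = 2.7690418 × 526 ≈ 1456.516 million.
After the change m₂ = (1 + 0.127) / (0.23 + 0.027 + 0.127) ≈ 2.9348958, so M₂ = 2.9348958 × 526 ≈ 1543.7552 million.
ΔM = M₂ − M₁ = 1543.7552 − 1456.516 = 87.2392 million.

87.239 million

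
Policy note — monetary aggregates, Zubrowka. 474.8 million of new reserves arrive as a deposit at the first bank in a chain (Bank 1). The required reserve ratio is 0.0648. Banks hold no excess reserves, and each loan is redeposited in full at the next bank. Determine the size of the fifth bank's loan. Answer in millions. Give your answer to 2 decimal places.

339.65 million

Each bank lends a fraction (1 − rr) = 0.9352 of the deposit it receives, so Bank 5 receives 474.8·0.9352^4 and lends 474.8·0.9352^5 ≈ 339.6512 million.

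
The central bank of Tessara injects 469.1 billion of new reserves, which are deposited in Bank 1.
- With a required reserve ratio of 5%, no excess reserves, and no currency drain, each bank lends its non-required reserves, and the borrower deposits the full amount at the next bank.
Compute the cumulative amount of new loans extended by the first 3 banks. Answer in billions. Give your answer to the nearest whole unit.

Bank i lends (1 − rr)^i of the original deposit: Bank 1 lends 469.1·0.9500 = 445.6450, Bank 2 lends 469.1·0.9500² ≈ 423.3627, and so on.
Summing a geometric series: total = 469.1·[0.9500·(1 − 0.9500^3) / (1 − 0.9500)] ≈ 1271.2024 billion.

1271 billion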